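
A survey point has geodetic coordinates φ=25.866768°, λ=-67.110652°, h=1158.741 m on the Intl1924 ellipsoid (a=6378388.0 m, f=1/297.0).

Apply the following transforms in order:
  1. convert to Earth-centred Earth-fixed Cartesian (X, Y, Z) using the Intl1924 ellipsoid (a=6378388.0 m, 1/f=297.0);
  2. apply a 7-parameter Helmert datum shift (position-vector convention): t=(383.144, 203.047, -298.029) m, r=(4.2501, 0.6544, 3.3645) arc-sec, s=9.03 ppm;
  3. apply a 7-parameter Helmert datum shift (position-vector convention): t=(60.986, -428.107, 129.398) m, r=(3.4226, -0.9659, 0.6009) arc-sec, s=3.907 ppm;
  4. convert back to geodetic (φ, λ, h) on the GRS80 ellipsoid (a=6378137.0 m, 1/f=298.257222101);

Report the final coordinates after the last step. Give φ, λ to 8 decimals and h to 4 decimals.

start: φ=25.866768°, λ=-67.110652°, h=1158.741 m
→ ECEF (a=6378388.000, f=1/297.0): X=2234168.2220, Y=-5291761.2797, Z=2766330.9621
→ Helmert 7p (PV): X=2234666.6348, Y=-5291626.5752, Z=2765941.7868
→ Helmert 7p (PV): X=2234738.8150, Y=-5292114.7425, Z=2766004.6503
→ geod (Bowring, a=6378137.000): φ=25.86131661°, λ=-67.10678033°, h=1742.7785 m

φ=25.86131661°, λ=-67.10678033°, h=1742.7785 m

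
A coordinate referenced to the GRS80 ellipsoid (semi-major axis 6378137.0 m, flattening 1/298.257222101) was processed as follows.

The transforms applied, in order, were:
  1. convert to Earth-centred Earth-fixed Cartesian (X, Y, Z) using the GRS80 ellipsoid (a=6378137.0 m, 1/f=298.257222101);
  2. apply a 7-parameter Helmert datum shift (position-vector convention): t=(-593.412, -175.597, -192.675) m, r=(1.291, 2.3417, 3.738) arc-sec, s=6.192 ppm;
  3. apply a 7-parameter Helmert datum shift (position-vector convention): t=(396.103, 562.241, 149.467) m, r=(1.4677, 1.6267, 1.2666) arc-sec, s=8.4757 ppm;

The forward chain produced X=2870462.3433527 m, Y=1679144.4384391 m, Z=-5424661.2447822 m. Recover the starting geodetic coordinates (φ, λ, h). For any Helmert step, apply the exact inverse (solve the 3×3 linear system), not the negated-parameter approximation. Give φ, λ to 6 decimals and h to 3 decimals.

φ=-58.660791°, λ=30.315660°, h=147.618 m

start: X=2870462.3434, Y=1679144.4384, Z=-5424661.2448 m
→ Helmert⁻¹: X=2870095.0040, Y=1678511.7457, Z=-5424754.0418
→ Helmert⁻¹: X=2870762.6446, Y=1678590.9717, Z=-5424505.6929
→ geod (Bowring, a=6378137.000): φ=-58.66079100°, λ=30.31566000°, h=147.6180 m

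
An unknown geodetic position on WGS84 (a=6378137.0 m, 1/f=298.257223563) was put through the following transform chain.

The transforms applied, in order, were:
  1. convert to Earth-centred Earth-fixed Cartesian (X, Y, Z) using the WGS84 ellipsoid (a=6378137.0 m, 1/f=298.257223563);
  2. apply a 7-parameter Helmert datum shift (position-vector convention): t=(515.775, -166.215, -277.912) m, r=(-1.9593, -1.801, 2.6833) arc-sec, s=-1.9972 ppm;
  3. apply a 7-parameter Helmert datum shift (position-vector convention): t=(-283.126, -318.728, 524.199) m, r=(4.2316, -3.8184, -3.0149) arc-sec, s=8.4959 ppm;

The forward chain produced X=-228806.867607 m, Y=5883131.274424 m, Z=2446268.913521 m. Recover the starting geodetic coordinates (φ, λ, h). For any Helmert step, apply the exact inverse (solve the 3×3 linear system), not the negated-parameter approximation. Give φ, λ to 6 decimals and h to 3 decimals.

φ=22.695047°, λ=92.228739°, h=907.722 m

start: X=-228806.8676, Y=5883131.2744, Z=2446268.9135 m
→ Helmert⁻¹: X=-228562.5230, Y=5883446.8494, Z=2445607.4660
→ Helmert⁻¹: X=-228980.8589, Y=5883604.5600, Z=2445948.1503
→ geod (Bowring, a=6378137.000): φ=22.69504700°, λ=92.22873900°, h=907.7220 m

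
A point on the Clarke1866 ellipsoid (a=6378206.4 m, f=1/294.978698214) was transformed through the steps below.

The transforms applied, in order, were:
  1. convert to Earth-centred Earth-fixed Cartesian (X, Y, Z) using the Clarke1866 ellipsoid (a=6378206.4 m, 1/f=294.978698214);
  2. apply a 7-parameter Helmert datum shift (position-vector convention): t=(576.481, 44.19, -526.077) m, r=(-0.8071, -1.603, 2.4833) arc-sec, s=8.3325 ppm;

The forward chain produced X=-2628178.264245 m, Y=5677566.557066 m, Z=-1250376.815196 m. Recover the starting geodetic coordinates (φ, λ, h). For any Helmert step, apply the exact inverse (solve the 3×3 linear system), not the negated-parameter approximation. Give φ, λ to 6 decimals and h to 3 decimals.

start: X=-2628178.2642, Y=5677566.5571, Z=-1250376.8152 m
→ Helmert⁻¹: X=-2628674.2005, Y=5677511.5975, Z=-1249797.6793
→ geod (Bowring, a=6378206.400): φ=-11.37161700°, λ=114.84402300°, h=2757.4970 m

φ=-11.371617°, λ=114.844023°, h=2757.497 m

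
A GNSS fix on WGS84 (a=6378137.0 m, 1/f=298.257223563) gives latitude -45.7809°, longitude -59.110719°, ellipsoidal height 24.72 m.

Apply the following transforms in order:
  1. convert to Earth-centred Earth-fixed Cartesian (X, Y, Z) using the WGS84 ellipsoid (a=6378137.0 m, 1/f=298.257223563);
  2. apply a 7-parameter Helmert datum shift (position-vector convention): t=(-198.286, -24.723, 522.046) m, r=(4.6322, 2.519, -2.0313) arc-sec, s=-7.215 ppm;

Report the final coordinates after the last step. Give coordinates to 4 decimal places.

start: φ=-45.780900°, λ=-59.110719°, h=24.720 m
→ ECEF (a=6378137.000, f=1/298.257223563): X=2287533.5375, Y=-3823813.2669, Z=-4548314.9383
→ Helmert 7p (PV): X=2287225.5445, Y=-3823730.7854, Z=-4547873.8852

X=2287225.5445 m, Y=-3823730.7854 m, Z=-4547873.8852 m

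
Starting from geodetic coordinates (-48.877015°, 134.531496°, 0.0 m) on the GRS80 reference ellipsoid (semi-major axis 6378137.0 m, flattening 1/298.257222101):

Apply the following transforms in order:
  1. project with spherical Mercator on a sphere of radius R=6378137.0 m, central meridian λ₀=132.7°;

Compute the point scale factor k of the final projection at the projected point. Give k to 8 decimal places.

start: φ=-48.877015°, λ=134.531496°, h=0.000 m
→ into merc (λ₀=132.7°): φ=-48.87701500°, λ−λ₀=1.83149600°
scale k = 1.52050208

1.52050208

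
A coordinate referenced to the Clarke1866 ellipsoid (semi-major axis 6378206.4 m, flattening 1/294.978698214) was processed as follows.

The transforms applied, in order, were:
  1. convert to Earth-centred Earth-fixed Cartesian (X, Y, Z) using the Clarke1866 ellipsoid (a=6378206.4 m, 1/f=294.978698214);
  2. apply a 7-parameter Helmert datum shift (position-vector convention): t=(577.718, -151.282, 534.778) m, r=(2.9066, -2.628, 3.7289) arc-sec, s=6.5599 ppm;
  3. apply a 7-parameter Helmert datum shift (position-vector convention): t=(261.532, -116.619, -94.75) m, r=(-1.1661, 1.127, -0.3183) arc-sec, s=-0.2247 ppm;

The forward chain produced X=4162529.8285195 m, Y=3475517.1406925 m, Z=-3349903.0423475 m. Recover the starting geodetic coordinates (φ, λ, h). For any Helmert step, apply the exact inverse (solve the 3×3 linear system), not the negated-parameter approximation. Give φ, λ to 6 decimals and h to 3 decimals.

φ=-31.886300°, λ=39.867143°, h=1567.219 m

start: X=4162529.8285, Y=3475517.1407, Z=-3349903.0423 m
→ Helmert⁻¹: X=4162282.1709, Y=3475659.9014, Z=-3349766.6536
→ Helmert⁻¹: X=4161697.2997, Y=3475665.9342, Z=-3350381.4556
→ geod (Bowring, a=6378206.400): φ=-31.88630000°, λ=39.86714300°, h=1567.2190 m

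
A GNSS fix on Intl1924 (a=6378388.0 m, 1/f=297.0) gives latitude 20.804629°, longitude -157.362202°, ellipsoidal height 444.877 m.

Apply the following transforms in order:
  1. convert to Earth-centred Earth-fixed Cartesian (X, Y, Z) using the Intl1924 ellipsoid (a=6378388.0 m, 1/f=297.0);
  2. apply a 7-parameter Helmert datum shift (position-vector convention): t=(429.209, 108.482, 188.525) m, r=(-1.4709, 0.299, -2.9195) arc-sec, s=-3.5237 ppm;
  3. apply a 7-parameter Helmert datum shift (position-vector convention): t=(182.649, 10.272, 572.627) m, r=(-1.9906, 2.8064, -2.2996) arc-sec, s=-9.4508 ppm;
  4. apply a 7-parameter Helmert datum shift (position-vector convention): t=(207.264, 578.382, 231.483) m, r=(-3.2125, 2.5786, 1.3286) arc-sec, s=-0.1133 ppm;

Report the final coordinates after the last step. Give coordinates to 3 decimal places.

start: φ=20.804629°, λ=-157.362202°, h=444.877 m
→ ECEF (a=6378388.000, f=1/297.0): X=-5505845.0445, Y=-2296124.8249, Z=2251374.3983
→ Helmert 7p (PV): X=-5505425.6705, Y=-2295914.2671, Z=2251579.3453
→ Helmert 7p (PV): X=-5505185.9529, Y=-2295799.1896, Z=2252227.7551
→ Helmert 7p (PV): X=-5504935.1214, Y=-2295220.9300, Z=2252563.5617

X=-5504935.121 m, Y=-2295220.930 m, Z=2252563.562 m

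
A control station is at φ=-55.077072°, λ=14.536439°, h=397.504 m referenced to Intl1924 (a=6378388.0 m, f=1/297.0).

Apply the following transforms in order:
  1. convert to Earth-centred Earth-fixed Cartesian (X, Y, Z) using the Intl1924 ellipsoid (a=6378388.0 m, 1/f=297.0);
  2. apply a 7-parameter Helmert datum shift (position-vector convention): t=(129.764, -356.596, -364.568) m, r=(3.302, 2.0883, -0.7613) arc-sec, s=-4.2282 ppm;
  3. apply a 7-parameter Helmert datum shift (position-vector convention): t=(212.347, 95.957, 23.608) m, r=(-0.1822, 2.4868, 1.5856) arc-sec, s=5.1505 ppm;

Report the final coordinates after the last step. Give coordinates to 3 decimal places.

X=3543032.507 m, Y=918469.372 m, Z=-5207142.778 m

start: φ=-55.077072°, λ=14.536439°, h=397.504 m
→ ECEF (a=6378388.000, f=1/297.0): X=3542806.2910, Y=918636.2543, Z=-5206732.3257
→ Helmert 7p (PV): X=3542871.7512, Y=918346.0500, Z=-5207096.0411
→ Helmert 7p (PV): X=3543032.5073, Y=918469.3722, Z=-5207142.7778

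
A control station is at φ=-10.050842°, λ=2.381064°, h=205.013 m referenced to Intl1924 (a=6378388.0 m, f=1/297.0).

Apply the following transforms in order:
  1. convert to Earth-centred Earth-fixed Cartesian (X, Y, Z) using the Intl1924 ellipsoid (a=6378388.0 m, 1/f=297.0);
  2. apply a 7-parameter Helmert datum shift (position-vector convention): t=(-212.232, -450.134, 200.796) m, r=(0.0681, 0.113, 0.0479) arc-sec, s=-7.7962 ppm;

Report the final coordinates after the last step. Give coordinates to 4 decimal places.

X=6275660.5589 m, Y=260510.9573 m, Z=-1105628.4202 m

start: φ=-10.050842°, λ=2.381064°, h=205.013 m
→ ECEF (a=6378388.000, f=1/297.0): X=6275922.3856, Y=260961.3033, Z=-1105834.4855
→ Helmert 7p (PV): X=6275660.5589, Y=260510.9573, Z=-1105628.4202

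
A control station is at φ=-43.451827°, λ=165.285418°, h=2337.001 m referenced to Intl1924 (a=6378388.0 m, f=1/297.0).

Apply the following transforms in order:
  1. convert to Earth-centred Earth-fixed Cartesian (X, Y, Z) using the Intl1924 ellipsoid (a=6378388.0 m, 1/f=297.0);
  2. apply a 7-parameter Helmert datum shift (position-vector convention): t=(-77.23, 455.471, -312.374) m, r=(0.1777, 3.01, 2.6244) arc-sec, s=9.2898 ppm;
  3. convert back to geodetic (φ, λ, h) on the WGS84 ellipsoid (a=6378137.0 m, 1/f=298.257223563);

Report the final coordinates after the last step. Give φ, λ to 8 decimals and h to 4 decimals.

start: φ=-43.451827°, λ=165.285418°, h=2337.001 m
→ ECEF (a=6378388.000, f=1/297.0): X=-4487324.4921, Y=1178448.2669, Z=-4365761.9221
→ Helmert 7p (PV): X=-4487522.1122, Y=1178861.3518, Z=-4366048.3543
→ geod (Bowring, a=6378137.000): φ=-43.45104513°, λ=165.28110406°, h=2956.7917 m

φ=-43.45104513°, λ=165.28110406°, h=2956.7917 m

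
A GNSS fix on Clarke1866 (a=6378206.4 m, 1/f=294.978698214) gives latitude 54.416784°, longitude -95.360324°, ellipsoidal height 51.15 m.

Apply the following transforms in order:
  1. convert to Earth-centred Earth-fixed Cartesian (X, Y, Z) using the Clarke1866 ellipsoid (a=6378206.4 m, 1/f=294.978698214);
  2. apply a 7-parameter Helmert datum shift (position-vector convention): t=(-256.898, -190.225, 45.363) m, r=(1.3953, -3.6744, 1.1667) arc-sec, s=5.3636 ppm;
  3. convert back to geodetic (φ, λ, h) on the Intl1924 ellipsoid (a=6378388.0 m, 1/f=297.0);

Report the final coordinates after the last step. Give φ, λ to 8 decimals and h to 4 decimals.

start: φ=54.416784°, λ=-95.360324°, h=51.150 m
→ ECEF (a=6378206.400, f=1/294.978698214): X=-347494.5805, Y=-3703479.6717, Z=5163714.5165
→ Helmert 7p (PV): X=-347824.3810, Y=-3703726.6570, Z=5163756.3326
→ geod (Bowring, a=6378388.000): φ=54.41373347°, λ=-95.36502600°, h=-32.2254 m

φ=54.41373347°, λ=-95.36502600°, h=-32.2254 m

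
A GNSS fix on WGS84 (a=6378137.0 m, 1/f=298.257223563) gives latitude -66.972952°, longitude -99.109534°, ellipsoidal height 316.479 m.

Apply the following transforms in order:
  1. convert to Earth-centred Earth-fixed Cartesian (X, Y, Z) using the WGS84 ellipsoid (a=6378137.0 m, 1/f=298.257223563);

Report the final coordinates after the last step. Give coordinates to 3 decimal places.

X=-396143.971 m, Y=-2470576.929 m, Z=-5847525.334 m

start: φ=-66.972952°, λ=-99.109534°, h=316.479 m
→ ECEF (a=6378137.000, f=1/298.257223563): X=-396143.9712, Y=-2470576.9292, Z=-5847525.3342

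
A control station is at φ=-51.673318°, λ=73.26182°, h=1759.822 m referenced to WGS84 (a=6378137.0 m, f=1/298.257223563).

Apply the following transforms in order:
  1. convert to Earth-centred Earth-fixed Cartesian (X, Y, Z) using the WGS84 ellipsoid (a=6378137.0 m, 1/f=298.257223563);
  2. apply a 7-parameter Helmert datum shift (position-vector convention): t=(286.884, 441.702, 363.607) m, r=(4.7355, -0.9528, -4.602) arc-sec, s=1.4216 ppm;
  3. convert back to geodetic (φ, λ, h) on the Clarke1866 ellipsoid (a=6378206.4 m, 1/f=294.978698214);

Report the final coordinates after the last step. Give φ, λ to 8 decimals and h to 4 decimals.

start: φ=-51.673318°, λ=73.261820°, h=1759.822 m
→ ECEF (a=6378137.000, f=1/298.257223563): X=1141808.4962, Y=3796652.2524, Z=-4981724.2911
→ Helmert 7p (PV): X=1142204.7233, Y=3797188.2490, Z=-4981275.3267
→ geod (Bowring, a=6378206.400): φ=-51.66847546°, λ=73.25856782°, h=1873.5472 m

φ=-51.66847546°, λ=73.25856782°, h=1873.5472 m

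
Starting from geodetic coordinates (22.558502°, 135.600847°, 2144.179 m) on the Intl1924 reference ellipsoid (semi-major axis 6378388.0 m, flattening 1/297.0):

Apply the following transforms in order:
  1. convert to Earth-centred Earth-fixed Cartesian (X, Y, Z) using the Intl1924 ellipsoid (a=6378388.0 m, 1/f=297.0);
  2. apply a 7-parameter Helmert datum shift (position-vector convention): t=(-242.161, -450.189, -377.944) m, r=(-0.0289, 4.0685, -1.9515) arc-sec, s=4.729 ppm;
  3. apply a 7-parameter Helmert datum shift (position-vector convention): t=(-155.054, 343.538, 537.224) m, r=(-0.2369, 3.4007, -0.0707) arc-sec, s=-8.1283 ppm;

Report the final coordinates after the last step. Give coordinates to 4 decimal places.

X=-4212319.6544 m, Y=4124560.8481 m, Z=2432793.2340 m

start: φ=22.558502°, λ=135.600847°, h=2144.179 m
→ ECEF (a=6378388.000, f=1/297.0): X=-4212065.2765, Y=4124637.0876, Z=2432495.0063
→ Helmert 7p (PV): X=-4212240.3521, Y=4124246.5960, Z=2432211.0696
→ Helmert 7p (PV): X=-4212319.6544, Y=4124560.8481, Z=2432793.2340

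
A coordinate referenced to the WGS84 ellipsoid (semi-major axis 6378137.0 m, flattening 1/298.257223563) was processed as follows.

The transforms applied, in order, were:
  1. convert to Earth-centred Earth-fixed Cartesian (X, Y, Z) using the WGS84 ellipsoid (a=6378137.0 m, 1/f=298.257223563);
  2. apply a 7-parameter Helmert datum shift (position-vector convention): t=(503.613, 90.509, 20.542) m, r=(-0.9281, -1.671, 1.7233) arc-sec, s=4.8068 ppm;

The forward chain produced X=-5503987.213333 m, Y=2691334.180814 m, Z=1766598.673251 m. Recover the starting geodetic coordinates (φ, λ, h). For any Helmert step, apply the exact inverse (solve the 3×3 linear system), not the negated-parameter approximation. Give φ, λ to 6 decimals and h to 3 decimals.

φ=16.186529°, λ=153.944696°, h=236.782 m

start: X=-5503987.2133, Y=2691334.1808, Z=1766598.6733 m
→ Helmert⁻¹: X=-5504427.5706, Y=2691268.7749, Z=1766626.3419
→ geod (Bowring, a=6378137.000): φ=16.18652900°, λ=153.94469600°, h=236.7820 m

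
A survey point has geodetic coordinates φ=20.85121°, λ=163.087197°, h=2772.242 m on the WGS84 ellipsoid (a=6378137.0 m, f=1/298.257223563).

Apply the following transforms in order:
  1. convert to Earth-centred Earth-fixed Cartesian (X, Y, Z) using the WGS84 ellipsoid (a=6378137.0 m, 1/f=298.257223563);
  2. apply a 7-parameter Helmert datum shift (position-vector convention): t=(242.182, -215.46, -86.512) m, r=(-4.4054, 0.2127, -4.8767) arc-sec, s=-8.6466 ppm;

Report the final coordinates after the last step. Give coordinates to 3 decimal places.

start: φ=20.851210°, λ=163.087197°, h=2772.242 m
→ ECEF (a=6378137.000, f=1/298.257223563): X=-5707521.5205, Y=1735470.8172, Z=2256994.8456
→ Helmert 7p (PV): X=-5707186.6292, Y=1735423.4970, Z=2256857.6379

X=-5707186.629 m, Y=1735423.497 m, Z=2256857.638 m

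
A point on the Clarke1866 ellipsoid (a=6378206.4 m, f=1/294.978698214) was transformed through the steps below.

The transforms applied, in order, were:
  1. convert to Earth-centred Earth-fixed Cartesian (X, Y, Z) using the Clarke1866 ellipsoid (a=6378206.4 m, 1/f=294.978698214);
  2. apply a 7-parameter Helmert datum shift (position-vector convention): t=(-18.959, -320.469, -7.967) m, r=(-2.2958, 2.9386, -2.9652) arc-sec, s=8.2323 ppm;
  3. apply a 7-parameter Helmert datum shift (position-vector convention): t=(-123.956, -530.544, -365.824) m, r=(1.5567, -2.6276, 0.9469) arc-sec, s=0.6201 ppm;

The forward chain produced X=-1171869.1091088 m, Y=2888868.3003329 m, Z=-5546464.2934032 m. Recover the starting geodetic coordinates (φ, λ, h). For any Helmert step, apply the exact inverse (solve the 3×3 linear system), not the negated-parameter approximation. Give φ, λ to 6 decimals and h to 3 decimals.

start: X=-1171869.1091, Y=2888868.3003, Z=-5546464.2934 m
→ Helmert⁻¹: X=-1171801.8139, Y=2889360.5751, Z=-5546101.9090
→ Helmert⁻¹: X=-1171735.7371, Y=2889702.1403, Z=-5546032.8153
→ geod (Bowring, a=6378206.400): φ=-60.81928300°, λ=112.07189900°, h=775.4850 m

φ=-60.819283°, λ=112.071899°, h=775.485 m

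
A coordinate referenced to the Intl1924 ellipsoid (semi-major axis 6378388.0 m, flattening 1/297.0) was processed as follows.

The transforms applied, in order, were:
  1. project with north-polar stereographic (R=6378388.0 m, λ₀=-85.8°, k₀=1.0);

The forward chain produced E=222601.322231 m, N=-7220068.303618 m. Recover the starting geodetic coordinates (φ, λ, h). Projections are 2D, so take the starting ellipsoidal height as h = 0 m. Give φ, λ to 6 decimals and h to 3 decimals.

start: E=222601.3222, N=-7220068.3036 m
→ stereo⁻¹: φ=30.95875600°, λ=-84.03407800°

φ=30.958756°, λ=-84.034078°, h=0.000 m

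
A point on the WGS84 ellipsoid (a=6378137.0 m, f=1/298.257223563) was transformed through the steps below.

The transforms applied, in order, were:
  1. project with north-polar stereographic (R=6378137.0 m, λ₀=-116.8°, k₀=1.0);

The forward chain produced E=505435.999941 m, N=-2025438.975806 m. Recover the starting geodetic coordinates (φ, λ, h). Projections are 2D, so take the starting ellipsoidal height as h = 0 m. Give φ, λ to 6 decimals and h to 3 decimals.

start: E=505435.9999, N=-2025438.9758 m
→ stereo⁻¹: φ=71.41197800°, λ=-102.78835300°

φ=71.411978°, λ=-102.788353°, h=0.000 m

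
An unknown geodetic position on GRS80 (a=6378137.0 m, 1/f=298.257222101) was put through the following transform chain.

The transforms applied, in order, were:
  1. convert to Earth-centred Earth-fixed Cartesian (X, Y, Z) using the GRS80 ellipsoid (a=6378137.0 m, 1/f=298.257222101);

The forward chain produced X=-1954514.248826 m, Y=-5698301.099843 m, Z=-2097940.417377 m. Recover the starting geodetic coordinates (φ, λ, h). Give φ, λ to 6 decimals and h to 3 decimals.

φ=-19.320618°, λ=-108.931941°, h=3223.607 m

start: X=-1954514.2488, Y=-5698301.0998, Z=-2097940.4174 m
→ geod (Bowring, a=6378137.000): φ=-19.32061800°, λ=-108.93194100°, h=3223.6070 m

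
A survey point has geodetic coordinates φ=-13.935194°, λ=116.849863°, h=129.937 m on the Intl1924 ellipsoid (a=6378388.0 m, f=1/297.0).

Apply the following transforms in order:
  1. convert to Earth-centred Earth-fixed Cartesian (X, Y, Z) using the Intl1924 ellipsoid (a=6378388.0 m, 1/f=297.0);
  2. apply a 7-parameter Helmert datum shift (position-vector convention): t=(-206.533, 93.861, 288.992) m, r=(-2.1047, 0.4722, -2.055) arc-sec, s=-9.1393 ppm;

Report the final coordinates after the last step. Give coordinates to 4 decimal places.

X=-2796770.7888 m, Y=5524512.8872 m, Z=-1525819.9241 m

start: φ=-13.935194°, λ=116.849863°, h=129.937 m
→ ECEF (a=6378388.000, f=1/297.0): X=-2796641.3608, Y=5524457.2251, Z=-1526072.8953
→ Helmert 7p (PV): X=-2796770.7888, Y=5524512.8872, Z=-1525819.9241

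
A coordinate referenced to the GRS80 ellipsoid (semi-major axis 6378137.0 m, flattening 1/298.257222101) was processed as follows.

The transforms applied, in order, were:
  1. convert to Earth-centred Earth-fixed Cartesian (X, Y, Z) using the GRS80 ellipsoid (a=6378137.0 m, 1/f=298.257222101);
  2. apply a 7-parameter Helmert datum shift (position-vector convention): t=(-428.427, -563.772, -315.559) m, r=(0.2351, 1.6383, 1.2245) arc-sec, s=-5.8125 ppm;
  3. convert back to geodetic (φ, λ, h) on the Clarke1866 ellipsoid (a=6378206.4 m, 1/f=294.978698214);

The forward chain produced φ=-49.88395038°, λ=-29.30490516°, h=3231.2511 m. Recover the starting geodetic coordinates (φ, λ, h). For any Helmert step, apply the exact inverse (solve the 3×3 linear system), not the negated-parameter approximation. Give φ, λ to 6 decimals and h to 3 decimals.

start: φ=-49.883950°, λ=-29.304905°, h=3231.251 m
→ ECEF (a=6378206.400, f=1/294.978698214): X=3592718.2151, Y=-2016543.8901, Z=-4856748.6787
→ Helmert⁻¹: X=3593194.1324, Y=-2016018.7025, Z=-4856430.5104
→ geod (Bowring, a=6378137.000): φ=-49.87891400°, λ=-29.29529700°, h=3020.2300 m

φ=-49.878914°, λ=-29.295297°, h=3020.230 m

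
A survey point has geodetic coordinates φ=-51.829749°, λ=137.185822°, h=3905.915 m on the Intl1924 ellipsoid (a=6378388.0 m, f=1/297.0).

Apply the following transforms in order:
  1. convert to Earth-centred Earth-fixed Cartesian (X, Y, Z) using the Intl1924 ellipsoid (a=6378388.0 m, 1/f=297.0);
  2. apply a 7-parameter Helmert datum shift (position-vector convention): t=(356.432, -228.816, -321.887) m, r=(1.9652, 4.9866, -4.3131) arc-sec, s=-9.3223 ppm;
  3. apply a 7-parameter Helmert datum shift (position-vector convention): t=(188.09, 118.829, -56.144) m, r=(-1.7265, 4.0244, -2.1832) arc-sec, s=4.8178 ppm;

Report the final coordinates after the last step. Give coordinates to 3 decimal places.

start: φ=-51.829749°, λ=137.185822°, h=3905.915 m
→ ECEF (a=6378388.000, f=1/297.0): X=-2899383.9335, Y=2686191.9453, Z=-4994287.4688
→ Helmert 7p (PV): X=-2899065.0428, Y=2686046.2978, Z=-4994467.1109
→ Helmert 7p (PV): X=-2898959.9362, Y=2686166.9473, Z=-4994513.2369

X=-2898959.936 m, Y=2686166.947 m, Z=-4994513.237 m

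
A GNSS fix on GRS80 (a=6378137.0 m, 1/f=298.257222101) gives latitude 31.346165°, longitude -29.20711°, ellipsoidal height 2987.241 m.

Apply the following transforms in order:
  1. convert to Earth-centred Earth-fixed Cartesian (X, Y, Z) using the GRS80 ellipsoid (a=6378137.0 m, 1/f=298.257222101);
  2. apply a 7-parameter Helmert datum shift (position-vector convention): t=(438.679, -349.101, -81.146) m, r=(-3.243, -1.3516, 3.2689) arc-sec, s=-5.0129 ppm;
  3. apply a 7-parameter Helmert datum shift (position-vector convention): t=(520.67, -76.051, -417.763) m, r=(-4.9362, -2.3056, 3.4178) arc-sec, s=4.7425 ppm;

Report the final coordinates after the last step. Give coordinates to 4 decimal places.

start: φ=31.346165°, λ=-29.207110°, h=2987.241 m
→ ECEF (a=6378137.000, f=1/298.257222101): X=4761176.7356, Y=-2661707.1632, Z=3300285.8051
→ Helmert 7p (PV): X=4761612.1042, Y=-2661915.5777, Z=3300261.1622
→ Helmert 7p (PV): X=4762162.5742, Y=-2661846.3725, Z=3299975.9792

X=4762162.5742 m, Y=-2661846.3725 m, Z=3299975.9792 m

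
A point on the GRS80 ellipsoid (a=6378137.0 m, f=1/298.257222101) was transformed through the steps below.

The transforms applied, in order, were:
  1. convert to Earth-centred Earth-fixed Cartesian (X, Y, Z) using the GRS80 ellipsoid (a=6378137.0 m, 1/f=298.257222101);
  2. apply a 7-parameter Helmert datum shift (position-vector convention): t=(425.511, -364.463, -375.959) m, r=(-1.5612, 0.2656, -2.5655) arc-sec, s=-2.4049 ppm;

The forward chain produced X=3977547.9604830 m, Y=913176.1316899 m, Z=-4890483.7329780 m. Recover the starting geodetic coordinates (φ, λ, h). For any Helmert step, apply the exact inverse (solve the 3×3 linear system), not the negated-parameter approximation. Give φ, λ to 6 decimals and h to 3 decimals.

start: X=3977547.9605, Y=913176.1317, Z=-4890483.7330 m
→ Helmert⁻¹: X=3977126.9473, Y=913629.2715, Z=-4890107.4978
→ geod (Bowring, a=6378137.000): φ=-50.34462900°, λ=12.93757700°, h=3593.1640 m

φ=-50.344629°, λ=12.937577°, h=3593.164 m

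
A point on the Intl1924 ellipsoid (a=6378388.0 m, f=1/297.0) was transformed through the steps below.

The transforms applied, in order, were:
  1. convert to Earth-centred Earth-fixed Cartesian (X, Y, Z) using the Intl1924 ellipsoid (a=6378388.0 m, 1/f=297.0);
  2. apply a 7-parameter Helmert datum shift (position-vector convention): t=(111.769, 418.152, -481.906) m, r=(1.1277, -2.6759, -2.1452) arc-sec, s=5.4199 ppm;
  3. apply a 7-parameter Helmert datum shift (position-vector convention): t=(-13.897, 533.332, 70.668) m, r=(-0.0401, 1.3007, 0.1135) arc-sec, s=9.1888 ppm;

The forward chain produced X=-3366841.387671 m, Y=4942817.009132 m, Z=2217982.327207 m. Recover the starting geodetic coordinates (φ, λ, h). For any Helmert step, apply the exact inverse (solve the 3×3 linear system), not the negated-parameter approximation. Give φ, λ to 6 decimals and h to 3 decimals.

φ=20.480104°, λ=124.267355°, h=2183.427 m

start: X=-3366841.3877, Y=4942817.0091, Z=2217982.3272 m
→ Helmert⁻¹: X=-3366807.8201, Y=4942239.6853, Z=2217871.0093
→ Helmert⁻¹: X=-3366923.9574, Y=4941771.8609, Z=2218357.5538
→ geod (Bowring, a=6378388.000): φ=20.48010400°, λ=124.26735500°, h=2183.4270 m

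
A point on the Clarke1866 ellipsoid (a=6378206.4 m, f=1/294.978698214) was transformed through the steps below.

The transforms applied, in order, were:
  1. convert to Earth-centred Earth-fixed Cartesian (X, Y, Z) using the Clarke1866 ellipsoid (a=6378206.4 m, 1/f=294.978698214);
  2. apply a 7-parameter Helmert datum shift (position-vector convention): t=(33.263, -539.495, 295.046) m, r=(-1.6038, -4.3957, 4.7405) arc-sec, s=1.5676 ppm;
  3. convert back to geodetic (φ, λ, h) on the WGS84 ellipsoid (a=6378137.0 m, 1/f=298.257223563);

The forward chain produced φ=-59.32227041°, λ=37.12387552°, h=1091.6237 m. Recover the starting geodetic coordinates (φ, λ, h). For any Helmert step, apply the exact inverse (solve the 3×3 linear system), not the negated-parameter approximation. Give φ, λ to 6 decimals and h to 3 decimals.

φ=-59.323892°, λ=37.132293°, h=1594.675 m

start: φ=-59.322270°, λ=37.123876°, h=1091.624 m
→ ECEF (a=6378137.000, f=1/298.257223563): X=2601556.1587, Y=1969246.1683, Z=-5463278.4111
→ Helmert⁻¹: X=2601447.6533, Y=1969765.2694, Z=-5463605.0159
→ geod (Bowring, a=6378206.400): φ=-59.32389200°, λ=37.13229300°, h=1594.6750 m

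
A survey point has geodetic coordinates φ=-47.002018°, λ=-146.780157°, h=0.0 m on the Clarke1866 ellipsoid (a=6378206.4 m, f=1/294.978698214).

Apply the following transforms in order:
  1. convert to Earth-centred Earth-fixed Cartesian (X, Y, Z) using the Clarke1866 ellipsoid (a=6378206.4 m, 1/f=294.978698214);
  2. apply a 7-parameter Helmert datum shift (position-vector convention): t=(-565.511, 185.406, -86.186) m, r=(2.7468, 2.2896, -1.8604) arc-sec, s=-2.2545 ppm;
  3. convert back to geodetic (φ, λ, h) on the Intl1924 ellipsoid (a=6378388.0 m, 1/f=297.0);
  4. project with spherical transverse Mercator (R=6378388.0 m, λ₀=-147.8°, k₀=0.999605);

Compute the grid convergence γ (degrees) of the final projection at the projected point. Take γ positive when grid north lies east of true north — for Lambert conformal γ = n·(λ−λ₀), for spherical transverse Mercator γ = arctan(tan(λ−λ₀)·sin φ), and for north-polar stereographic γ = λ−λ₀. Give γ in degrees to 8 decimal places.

start: φ=-47.002018°, λ=-146.780157°, h=0.000 m
→ ECEF (a=6378206.400, f=1/294.978698214): X=-3645506.0607, Y=-2387355.8977, Z=-4641713.7211
→ Helmert 7p (PV): X=-3646136.4098, Y=-2387070.4160, Z=-4641780.7683
→ geod (Bowring, a=6378388.000): φ=-46.99867357°, λ=-146.78783713°, h=42.1742 m
→ into tm (λ₀=-147.8°): φ=-46.99867357°, λ−λ₀=1.01216287°
convergence γ = -0.74026890°

-0.74026890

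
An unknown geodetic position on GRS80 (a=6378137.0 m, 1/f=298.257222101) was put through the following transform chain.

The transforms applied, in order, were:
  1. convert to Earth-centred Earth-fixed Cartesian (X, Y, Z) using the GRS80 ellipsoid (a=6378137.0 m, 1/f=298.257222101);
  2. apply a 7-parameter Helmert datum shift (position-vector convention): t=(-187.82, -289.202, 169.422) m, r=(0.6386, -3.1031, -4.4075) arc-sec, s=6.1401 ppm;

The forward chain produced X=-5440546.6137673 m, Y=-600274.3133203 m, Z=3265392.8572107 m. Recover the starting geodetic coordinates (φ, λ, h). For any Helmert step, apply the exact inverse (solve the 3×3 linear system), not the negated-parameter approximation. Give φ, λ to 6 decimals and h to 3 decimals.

φ=30.989420°, λ=-173.705443°, h=775.101 m

start: X=-5440546.6138, Y=-600274.3133, Z=3265392.8572 m
→ Helmert⁻¹: X=-5440263.4431, Y=-600087.5664, Z=3265287.0891
→ geod (Bowring, a=6378137.000): φ=30.98942000°, λ=-173.70544300°, h=775.1010 m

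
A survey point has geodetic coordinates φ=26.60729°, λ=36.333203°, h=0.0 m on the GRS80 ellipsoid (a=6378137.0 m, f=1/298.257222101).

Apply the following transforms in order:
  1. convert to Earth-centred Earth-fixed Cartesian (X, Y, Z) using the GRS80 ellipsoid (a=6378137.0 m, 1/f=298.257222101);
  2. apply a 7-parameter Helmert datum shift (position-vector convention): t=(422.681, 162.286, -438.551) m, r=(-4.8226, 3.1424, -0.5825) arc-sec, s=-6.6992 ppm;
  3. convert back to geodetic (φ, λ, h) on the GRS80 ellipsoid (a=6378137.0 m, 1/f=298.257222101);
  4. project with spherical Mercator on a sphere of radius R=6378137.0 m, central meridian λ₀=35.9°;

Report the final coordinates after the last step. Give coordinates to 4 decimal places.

E=48103.2815 m, N=3073645.5904 m

start: φ=26.607290°, λ=36.333203°, h=0.000 m
→ ECEF (a=6378137.000, f=1/298.257222101): X=4597077.2860, Y=3380992.2393, Z=2839378.3132
→ Helmert 7p (PV): X=4597521.9753, Y=3381185.2791, Z=2838771.6564
→ geod (Bowring, a=6378137.000): φ=26.60048423°, λ=36.33211913°, h=150.8975 m
→ merc (R=6378137.0, λ₀=35.9°): E=48103.2815, N=3073645.5904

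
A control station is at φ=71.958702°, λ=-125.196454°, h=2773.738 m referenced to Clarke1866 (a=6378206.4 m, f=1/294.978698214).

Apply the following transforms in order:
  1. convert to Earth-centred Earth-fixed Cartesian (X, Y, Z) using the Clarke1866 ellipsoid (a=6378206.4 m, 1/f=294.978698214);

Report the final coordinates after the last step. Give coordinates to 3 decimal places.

start: φ=71.958702°, λ=-125.196454°, h=2773.738 m
→ ECEF (a=6378206.400, f=1/294.978698214): X=-1142548.2085, Y=-1619878.1633, Z=6044716.0405

X=-1142548.209 m, Y=-1619878.163 m, Z=6044716.041 m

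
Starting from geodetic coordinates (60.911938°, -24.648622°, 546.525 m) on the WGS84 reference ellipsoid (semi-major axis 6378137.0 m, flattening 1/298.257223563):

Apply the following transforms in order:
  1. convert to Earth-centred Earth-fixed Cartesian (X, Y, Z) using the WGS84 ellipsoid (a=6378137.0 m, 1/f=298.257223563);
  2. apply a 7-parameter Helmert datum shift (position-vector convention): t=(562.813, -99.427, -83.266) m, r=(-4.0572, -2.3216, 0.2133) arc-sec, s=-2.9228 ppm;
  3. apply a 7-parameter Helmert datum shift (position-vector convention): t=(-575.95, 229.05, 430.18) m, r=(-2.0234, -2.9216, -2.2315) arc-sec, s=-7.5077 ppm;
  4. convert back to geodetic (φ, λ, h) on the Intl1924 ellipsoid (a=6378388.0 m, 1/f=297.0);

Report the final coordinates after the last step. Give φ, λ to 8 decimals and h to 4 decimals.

φ=60.91668935°, λ=-24.64545575°, h=570.6280 m

start: φ=60.911938°, λ=-24.648622°, h=546.525 m
→ ECEF (a=6378137.000, f=1/298.257223563): X=2825692.5551, Y=-1296604.7462, Z=5551056.3623
→ Helmert 7p (PV): X=2826185.9706, Y=-1296588.2733, Z=5551014.1800
→ Helmert 7p (PV): X=2825496.1495, Y=-1296325.6106, Z=5551455.4344
→ geod (Bowring, a=6378388.000): φ=60.91668935°, λ=-24.64545575°, h=570.6280 m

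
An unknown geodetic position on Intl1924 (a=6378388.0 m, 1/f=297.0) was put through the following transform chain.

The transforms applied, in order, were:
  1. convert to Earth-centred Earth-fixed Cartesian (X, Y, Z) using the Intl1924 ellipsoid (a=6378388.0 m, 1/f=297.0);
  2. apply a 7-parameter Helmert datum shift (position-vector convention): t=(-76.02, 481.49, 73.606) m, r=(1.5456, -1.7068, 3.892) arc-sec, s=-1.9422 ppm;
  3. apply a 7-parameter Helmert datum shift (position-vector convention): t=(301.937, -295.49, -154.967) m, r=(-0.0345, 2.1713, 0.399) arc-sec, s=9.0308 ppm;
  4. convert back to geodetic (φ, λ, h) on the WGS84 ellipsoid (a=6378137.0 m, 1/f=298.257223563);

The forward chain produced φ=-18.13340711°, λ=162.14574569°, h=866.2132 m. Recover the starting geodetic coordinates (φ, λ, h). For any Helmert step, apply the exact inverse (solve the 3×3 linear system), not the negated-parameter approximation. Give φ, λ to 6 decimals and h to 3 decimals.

φ=-18.133005°, λ=162.146998°, h=703.731 m

start: φ=-18.133407°, λ=162.145746°, h=866.213 m
→ ECEF (a=6378137.000, f=1/298.257223563): X=-5772099.9197, Y=1859249.4917, Z=-1972691.7111
→ Helmert⁻¹: X=-5772325.3658, Y=1859539.6846, Z=-1972579.3835
→ Helmert⁻¹: X=-5772241.7994, Y=1859155.9400, Z=-1972622.9878
→ geod (Bowring, a=6378388.000): φ=-18.13300500°, λ=162.14699800°, h=703.7310 m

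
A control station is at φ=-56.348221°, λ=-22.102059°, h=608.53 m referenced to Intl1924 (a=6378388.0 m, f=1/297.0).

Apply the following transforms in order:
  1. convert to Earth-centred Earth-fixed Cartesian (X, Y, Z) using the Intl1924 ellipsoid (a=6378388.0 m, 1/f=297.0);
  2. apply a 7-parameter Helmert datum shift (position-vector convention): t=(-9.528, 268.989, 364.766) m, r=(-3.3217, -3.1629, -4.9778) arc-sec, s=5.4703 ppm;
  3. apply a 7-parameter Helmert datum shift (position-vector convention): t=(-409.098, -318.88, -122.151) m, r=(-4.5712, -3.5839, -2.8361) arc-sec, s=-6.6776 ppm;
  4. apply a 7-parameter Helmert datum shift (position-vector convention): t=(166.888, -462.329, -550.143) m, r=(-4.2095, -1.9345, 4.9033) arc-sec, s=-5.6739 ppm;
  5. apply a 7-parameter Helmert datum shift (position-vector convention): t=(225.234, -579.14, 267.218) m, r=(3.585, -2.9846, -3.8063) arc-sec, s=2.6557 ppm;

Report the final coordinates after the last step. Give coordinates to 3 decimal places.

X=3282991.939 m, Y=-1334545.750 m, Z=-5286419.166 m

start: φ=-56.348221°, λ=-22.102059°, h=608.530 m
→ ECEF (a=6378388.000, f=1/297.0): X=3282776.7406, Y=-1333134.8290, Z=-5286641.8936
→ Helmert 7p (PV): X=3282834.0643, Y=-1333037.4934, Z=-5286234.2392
→ Helmert 7p (PV): X=3282476.5649, Y=-1333509.7616, Z=-5286234.5089
→ Helmert 7p (PV): X=3282706.1062, Y=-1333994.3763, Z=-5286696.6587
→ Helmert 7p (PV): X=3282991.9385, Y=-1334545.7504, Z=-5286419.1661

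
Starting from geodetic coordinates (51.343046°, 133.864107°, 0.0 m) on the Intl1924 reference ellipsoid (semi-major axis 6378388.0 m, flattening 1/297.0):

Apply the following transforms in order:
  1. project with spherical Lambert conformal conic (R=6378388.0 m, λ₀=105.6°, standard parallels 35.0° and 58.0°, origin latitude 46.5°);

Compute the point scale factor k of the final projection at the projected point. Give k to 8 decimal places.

0.98283569

start: φ=51.343046°, λ=133.864107°, h=0.000 m
→ into lcc (λ₀=105.6°): φ=51.34304600°, λ−λ₀=28.26410700°
scale k = 0.98283569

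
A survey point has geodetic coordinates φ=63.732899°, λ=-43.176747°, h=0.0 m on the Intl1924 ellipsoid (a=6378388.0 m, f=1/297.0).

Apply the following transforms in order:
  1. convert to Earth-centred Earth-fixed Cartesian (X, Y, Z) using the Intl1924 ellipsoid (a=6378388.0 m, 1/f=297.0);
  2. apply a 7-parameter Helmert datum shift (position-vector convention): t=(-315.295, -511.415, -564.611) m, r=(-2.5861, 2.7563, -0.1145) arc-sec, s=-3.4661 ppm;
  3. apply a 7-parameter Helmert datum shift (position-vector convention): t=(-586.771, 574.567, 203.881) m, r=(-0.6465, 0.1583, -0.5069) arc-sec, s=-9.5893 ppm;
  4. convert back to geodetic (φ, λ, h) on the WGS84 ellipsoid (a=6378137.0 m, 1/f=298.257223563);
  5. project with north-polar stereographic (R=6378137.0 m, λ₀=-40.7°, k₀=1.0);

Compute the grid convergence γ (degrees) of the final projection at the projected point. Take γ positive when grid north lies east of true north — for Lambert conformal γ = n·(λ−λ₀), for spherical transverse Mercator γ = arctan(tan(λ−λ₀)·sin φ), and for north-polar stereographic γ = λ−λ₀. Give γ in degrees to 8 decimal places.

start: φ=63.732899°, λ=-43.176747°, h=0.000 m
→ ECEF (a=6378388.000, f=1/297.0): X=2064100.7209, Y=-1936743.7843, Z=5696727.1140
→ Helmert 7p (PV): X=2063853.3210, Y=-1937178.2081, Z=5696139.4576
→ Helmert 7p (PV): X=2063246.3700, Y=-1936572.2835, Z=5696293.2044
→ geod (Bowring, a=6378137.000): φ=63.73648043°, λ=-43.18605139°, h=-539.1609 m
→ into stereo (λ₀=-40.7°): φ=63.73648043°, λ−λ₀=-2.48605139°
convergence γ = -2.48605139°

-2.48605139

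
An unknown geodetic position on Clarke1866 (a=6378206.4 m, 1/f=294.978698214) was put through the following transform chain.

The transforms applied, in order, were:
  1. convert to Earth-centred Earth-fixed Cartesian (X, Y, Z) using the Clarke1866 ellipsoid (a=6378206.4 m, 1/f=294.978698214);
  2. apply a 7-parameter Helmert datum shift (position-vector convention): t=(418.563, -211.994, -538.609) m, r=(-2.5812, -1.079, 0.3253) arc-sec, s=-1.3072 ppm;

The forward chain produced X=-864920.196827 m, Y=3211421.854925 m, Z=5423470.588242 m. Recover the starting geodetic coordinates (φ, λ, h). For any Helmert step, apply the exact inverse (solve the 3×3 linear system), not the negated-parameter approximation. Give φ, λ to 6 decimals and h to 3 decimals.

φ=58.656003°, λ=105.079343°, h=184.688 m

start: X=-864920.1968, Y=3211421.8549, Z=5423470.5882 m
→ Helmert⁻¹: X=-865306.4520, Y=3211571.5351, Z=5424061.0037
→ geod (Bowring, a=6378206.400): φ=58.65600300°, λ=105.07934300°, h=184.6880 m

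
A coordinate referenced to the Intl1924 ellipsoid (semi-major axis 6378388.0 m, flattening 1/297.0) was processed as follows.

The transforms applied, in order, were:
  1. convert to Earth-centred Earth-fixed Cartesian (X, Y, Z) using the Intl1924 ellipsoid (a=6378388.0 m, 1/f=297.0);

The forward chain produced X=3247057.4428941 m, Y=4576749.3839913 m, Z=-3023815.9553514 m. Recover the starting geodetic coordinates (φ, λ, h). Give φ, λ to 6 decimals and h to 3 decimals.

start: X=3247057.4429, Y=4576749.3840, Z=-3023815.9554 m
→ geod (Bowring, a=6378388.000): φ=-28.47973300°, λ=54.64551700°, h=903.1510 m

φ=-28.479733°, λ=54.645517°, h=903.151 m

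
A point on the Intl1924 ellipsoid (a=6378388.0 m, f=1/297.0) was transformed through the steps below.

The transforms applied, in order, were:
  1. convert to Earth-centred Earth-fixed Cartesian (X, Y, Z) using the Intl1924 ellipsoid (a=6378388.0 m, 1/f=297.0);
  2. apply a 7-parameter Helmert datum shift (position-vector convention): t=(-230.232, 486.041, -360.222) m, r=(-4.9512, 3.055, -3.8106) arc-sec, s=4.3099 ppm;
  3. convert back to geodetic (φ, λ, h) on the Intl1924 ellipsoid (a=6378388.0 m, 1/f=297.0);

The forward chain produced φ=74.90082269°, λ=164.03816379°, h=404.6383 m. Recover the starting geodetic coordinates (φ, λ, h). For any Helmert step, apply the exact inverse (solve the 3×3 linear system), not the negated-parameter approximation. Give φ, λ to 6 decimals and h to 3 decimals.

start: φ=74.900823°, λ=164.038164°, h=404.638 m
→ ECEF (a=6378388.000, f=1/297.0): X=-1602581.2107, Y=458377.7654, Z=6136430.0999
→ Helmert⁻¹: X=-1602443.4205, Y=457712.8397, Z=6136751.1261
→ geod (Bowring, a=6378388.000): φ=74.90429800°, λ=164.05884000°, h=632.4810 m

φ=74.904298°, λ=164.058840°, h=632.481 m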